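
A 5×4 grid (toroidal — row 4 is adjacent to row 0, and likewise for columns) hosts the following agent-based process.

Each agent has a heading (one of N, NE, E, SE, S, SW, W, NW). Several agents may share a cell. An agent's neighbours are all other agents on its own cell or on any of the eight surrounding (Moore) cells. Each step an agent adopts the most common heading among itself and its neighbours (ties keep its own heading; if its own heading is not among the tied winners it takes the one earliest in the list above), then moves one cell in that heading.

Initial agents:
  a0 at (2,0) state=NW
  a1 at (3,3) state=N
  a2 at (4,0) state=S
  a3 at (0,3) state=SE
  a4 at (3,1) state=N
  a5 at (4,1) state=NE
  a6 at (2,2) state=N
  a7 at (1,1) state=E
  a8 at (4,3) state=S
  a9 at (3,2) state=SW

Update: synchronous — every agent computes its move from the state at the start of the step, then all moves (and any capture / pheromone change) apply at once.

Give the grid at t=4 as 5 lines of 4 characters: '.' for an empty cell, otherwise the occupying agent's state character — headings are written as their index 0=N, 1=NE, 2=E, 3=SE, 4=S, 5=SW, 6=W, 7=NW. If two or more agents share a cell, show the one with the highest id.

t=1: a0@(1,0):N a1@(2,3):N a2@(0,0):S a3@(1,3):S a4@(2,1):N a5@(3,2):NE a6@(1,2):N a7@(1,2):E a8@(0,3):S a9@(2,2):N
t=2: a0@(0,0):N a1@(1,3):N a2@(1,0):S a3@(0,3):N a4@(1,1):N a5@(2,2):N a6@(0,2):N a7@(0,2):N a8@(1,3):S a9@(1,2):N
t=3: a0@(4,0):N a1@(0,3):N a2@(0,0):N a3@(4,3):N a4@(0,1):N a5@(1,2):N a6@(4,2):N a7@(4,2):N a8@(0,3):N a9@(0,2):N
t=4: a0@(3,0):N a1@(4,3):N a2@(4,0):N a3@(3,3):N a4@(4,1):N a5@(0,2):N a6@(3,2):N a7@(3,2):N a8@(4,3):N a9@(4,2):N

..0.
....
....
0.00
0000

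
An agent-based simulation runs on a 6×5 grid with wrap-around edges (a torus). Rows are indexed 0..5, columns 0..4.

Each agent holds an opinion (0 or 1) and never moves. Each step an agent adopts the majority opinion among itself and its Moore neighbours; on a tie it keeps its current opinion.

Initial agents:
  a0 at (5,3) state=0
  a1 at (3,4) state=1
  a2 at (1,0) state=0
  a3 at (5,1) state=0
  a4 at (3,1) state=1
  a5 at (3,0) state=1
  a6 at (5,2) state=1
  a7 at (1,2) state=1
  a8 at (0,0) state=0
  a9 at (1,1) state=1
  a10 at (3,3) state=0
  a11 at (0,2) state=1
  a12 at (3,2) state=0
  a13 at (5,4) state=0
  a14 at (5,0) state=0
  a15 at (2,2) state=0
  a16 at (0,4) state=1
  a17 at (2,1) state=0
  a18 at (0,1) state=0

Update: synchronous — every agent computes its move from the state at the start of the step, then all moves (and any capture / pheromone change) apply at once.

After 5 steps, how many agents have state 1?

t=1: a0@(5,3):1 a1@(3,4):1 a2@(1,0):0 a3@(5,1):0 a4@(3,1):0 a5@(3,0):1 a6@(5,2):0 a7@(1,2):1 a8@(0,0):0 a9@(1,1):0 a10@(3,3):0 a11@(0,2):1 a12@(3,2):0 a13@(5,4):0 a14@(5,0):0 a15@(2,2):0 a16@(0,4):0 a17@(2,1):0 a18@(0,1):0
t=2: a0@(5,3):0 a1@(3,4):1 a2@(1,0):0 a3@(5,1):0 a4@(3,1):0 a5@(3,0):1 a6@(5,2):0 a7@(1,2):0 a8@(0,0):0 a9@(1,1):0 a10@(3,3):0 a11@(0,2):0 a12@(3,2):0 a13@(5,4):0 a14@(5,0):0 a15@(2,2):0 a16@(0,4):0 a17@(2,1):0 a18@(0,1):0
t=3: (unchanged — steady state)

2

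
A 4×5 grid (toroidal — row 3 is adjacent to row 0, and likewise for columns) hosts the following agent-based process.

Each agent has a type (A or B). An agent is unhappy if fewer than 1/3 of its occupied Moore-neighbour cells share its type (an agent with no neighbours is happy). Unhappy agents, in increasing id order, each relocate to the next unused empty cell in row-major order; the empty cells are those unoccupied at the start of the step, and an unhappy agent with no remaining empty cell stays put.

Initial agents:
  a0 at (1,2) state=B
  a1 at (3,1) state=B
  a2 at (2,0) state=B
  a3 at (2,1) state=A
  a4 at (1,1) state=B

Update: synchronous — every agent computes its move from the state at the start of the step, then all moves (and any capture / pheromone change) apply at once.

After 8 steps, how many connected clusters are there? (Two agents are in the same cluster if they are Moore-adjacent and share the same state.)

2

t=1: a0@(1,2):B a1@(3,1):B a2@(2,0):B a3@(0,0):A a4@(1,1):B
t=2: a0@(1,2):B a1@(3,1):B a2@(2,0):B a3@(0,1):A a4@(1,1):B
t=3: a0@(1,2):B a1@(3,1):B a2@(2,0):B a3@(0,0):A a4@(1,1):B
t=4: a0@(1,2):B a1@(3,1):B a2@(2,0):B a3@(0,1):A a4@(1,1):B
t=5: a0@(1,2):B a1@(3,1):B a2@(2,0):B a3@(0,0):A a4@(1,1):B
t=6: a0@(1,2):B a1@(3,1):B a2@(2,0):B a3@(0,1):A a4@(1,1):B
t=7: a0@(1,2):B a1@(3,1):B a2@(2,0):B a3@(0,0):A a4@(1,1):B
t=8: a0@(1,2):B a1@(3,1):B a2@(2,0):B a3@(0,1):A a4@(1,1):B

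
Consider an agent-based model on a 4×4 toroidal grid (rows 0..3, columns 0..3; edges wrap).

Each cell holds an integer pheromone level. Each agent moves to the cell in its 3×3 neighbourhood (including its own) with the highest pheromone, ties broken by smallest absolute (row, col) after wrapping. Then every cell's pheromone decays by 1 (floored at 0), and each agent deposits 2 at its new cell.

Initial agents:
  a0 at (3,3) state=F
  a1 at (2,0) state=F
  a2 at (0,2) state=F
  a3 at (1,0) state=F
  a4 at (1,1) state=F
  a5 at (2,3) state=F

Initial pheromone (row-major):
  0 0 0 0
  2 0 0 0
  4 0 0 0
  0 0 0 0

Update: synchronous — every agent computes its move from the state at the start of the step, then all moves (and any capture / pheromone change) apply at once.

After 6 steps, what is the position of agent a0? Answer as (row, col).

(2, 0)

t=1: a0@(2,0) a1@(2,0) a2@(0,1) a3@(2,0) a4@(2,0) a5@(2,0) | pheromone: 0 2 0 0 / 1 0 0 0 / 13 0 0 0 / 0 0 0 0
t=2: a0@(2,0) a1@(2,0) a2@(0,1) a3@(2,0) a4@(2,0) a5@(2,0) | pheromone: 0 3 0 0 / 0 0 0 0 / 22 0 0 0 / 0 0 0 0
t=3: a0@(2,0) a1@(2,0) a2@(0,1) a3@(2,0) a4@(2,0) a5@(2,0) | pheromone: 0 4 0 0 / 0 0 0 0 / 31 0 0 0 / 0 0 0 0
t=4: a0@(2,0) a1@(2,0) a2@(0,1) a3@(2,0) a4@(2,0) a5@(2,0) | pheromone: 0 5 0 0 / 0 0 0 0 / 40 0 0 0 / 0 0 0 0
t=5: a0@(2,0) a1@(2,0) a2@(0,1) a3@(2,0) a4@(2,0) a5@(2,0) | pheromone: 0 6 0 0 / 0 0 0 0 / 49 0 0 0 / 0 0 0 0
t=6: a0@(2,0) a1@(2,0) a2@(0,1) a3@(2,0) a4@(2,0) a5@(2,0) | pheromone: 0 7 0 0 / 0 0 0 0 / 58 0 0 0 / 0 0 0 0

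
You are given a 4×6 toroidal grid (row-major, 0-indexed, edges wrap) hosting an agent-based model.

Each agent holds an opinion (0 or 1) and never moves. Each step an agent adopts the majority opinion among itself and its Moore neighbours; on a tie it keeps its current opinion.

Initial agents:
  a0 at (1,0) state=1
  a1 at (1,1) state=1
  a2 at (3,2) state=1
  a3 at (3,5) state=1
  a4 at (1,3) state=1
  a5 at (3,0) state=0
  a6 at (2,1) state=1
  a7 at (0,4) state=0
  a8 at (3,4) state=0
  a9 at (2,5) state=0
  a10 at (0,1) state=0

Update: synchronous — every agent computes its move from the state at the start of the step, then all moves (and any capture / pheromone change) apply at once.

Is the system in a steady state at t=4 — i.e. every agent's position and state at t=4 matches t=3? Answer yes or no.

yes

t=1: a0@(1,0):1 a1@(1,1):1 a2@(3,2):1 a3@(3,5):0 a4@(1,3):1 a5@(3,0):0 a6@(2,1):1 a7@(0,4):0 a8@(3,4):0 a9@(2,5):0 a10@(0,1):1
t=2: (unchanged — steady state)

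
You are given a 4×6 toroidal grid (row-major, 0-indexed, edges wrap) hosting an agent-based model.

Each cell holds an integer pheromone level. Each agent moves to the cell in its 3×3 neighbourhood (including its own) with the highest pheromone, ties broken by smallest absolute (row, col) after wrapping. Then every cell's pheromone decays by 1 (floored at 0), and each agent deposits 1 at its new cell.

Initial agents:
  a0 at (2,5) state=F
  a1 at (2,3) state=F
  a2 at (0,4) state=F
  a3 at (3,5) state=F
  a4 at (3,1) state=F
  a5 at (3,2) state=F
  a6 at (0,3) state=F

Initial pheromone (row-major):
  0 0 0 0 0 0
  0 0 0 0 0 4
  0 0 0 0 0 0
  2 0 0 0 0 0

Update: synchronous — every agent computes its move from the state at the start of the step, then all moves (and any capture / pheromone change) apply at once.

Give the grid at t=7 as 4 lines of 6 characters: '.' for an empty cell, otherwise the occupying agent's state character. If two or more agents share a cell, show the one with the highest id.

......
.....F
......
F.....

t=1: a0@(1,5) a1@(1,2) a2@(1,5) a3@(3,0) a4@(3,0) a5@(0,1) a6@(0,2) | pheromone: 0 1 1 0 0 0 / 0 0 1 0 0 5 / 0 0 0 0 0 0 / 3 0 0 0 0 0
t=2: a0@(1,5) a1@(0,1) a2@(1,5) a3@(3,0) a4@(3,0) a5@(3,0) a6@(0,1) | pheromone: 0 2 0 0 0 0 / 0 0 0 0 0 6 / 0 0 0 0 0 0 / 5 0 0 0 0 0
t=3: a0@(1,5) a1@(3,0) a2@(1,5) a3@(3,0) a4@(3,0) a5@(3,0) a6@(3,0) | pheromone: 0 1 0 0 0 0 / 0 0 0 0 0 7 / 0 0 0 0 0 0 / 9 0 0 0 0 0
t=4: a0@(1,5) a1@(3,0) a2@(1,5) a3@(3,0) a4@(3,0) a5@(3,0) a6@(3,0) | pheromone: 0 0 0 0 0 0 / 0 0 0 0 0 8 / 0 0 0 0 0 0 / 13 0 0 0 0 0
t=5: a0@(1,5) a1@(3,0) a2@(1,5) a3@(3,0) a4@(3,0) a5@(3,0) a6@(3,0) | pheromone: 0 0 0 0 0 0 / 0 0 0 0 0 9 / 0 0 0 0 0 0 / 17 0 0 0 0 0
t=6: a0@(1,5) a1@(3,0) a2@(1,5) a3@(3,0) a4@(3,0) a5@(3,0) a6@(3,0) | pheromone: 0 0 0 0 0 0 / 0 0 0 0 0 10 / 0 0 0 0 0 0 / 21 0 0 0 0 0
t=7: a0@(1,5) a1@(3,0) a2@(1,5) a3@(3,0) a4@(3,0) a5@(3,0) a6@(3,0) | pheromone: 0 0 0 0 0 0 / 0 0 0 0 0 11 / 0 0 0 0 0 0 / 25 0 0 0 0 0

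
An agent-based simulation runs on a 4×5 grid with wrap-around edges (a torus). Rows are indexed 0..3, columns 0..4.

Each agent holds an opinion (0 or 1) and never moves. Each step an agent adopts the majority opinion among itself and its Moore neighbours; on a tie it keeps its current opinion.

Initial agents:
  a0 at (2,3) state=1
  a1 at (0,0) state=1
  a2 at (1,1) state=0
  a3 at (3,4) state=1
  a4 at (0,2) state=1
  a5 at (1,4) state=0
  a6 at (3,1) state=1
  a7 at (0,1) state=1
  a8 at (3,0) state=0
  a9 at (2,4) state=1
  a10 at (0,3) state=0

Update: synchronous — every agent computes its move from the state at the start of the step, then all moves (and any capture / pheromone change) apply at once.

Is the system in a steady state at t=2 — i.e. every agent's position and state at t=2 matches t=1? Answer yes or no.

no

t=1: a0@(2,3):1 a1@(0,0):1 a2@(1,1):1 a3@(3,4):1 a4@(0,2):1 a5@(1,4):1 a6@(3,1):1 a7@(0,1):1 a8@(3,0):1 a9@(2,4):1 a10@(0,3):0
t=2: a0@(2,3):1 a1@(0,0):1 a2@(1,1):1 a3@(3,4):1 a4@(0,2):1 a5@(1,4):1 a6@(3,1):1 a7@(0,1):1 a8@(3,0):1 a9@(2,4):1 a10@(0,3):1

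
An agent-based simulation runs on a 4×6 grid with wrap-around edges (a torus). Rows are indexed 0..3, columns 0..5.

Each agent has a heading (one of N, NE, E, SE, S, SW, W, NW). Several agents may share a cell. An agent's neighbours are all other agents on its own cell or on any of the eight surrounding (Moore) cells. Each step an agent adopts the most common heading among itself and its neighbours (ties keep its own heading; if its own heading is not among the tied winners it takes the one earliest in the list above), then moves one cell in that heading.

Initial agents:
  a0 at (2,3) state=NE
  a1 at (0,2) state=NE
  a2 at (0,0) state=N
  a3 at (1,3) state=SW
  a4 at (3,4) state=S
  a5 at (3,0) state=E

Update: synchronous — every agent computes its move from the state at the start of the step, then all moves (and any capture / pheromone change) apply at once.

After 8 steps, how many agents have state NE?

5

t=1: a0@(1,4):NE a1@(3,3):NE a2@(3,0):N a3@(0,4):NE a4@(0,4):S a5@(3,1):E
t=2: a0@(0,5):NE a1@(2,4):NE a2@(2,0):N a3@(3,5):NE a4@(3,5):NE a5@(3,2):E
t=3: a0@(3,0):NE a1@(1,5):NE a2@(1,1):NE a3@(2,0):NE a4@(2,0):NE a5@(3,3):E
t=4: a0@(2,1):NE a1@(0,0):NE a2@(0,2):NE a3@(1,1):NE a4@(1,1):NE a5@(3,4):E
t=5: a0@(1,2):NE a1@(3,1):NE a2@(3,3):NE a3@(0,2):NE a4@(0,2):NE a5@(3,5):E
t=6: a0@(0,3):NE a1@(2,2):NE a2@(2,4):NE a3@(3,3):NE a4@(3,3):NE a5@(3,0):E
t=7: a0@(3,4):NE a1@(1,3):NE a2@(1,5):NE a3@(2,4):NE a4@(2,4):NE a5@(3,1):E
t=8: a0@(2,5):NE a1@(0,4):NE a2@(0,0):NE a3@(1,5):NE a4@(1,5):NE a5@(3,2):E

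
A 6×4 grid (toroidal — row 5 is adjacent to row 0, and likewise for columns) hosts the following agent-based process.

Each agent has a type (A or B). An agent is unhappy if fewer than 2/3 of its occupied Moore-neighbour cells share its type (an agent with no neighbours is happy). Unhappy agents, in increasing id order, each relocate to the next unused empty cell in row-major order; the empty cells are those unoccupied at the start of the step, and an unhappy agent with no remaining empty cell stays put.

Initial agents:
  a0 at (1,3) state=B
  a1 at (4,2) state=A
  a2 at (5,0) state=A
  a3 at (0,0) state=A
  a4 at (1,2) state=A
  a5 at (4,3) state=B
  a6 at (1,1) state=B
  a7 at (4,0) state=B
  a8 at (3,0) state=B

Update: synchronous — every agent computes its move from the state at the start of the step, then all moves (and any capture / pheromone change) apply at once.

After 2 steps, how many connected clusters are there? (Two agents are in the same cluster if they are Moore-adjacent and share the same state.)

t=1: a0@(0,1):B a1@(0,2):A a2@(0,3):A a3@(1,0):A a4@(2,0):A a5@(2,1):B a6@(2,2):B a7@(4,0):B a8@(3,0):B
t=2: a0@(0,0):B a1@(1,1):A a2@(0,3):A a3@(1,2):A a4@(1,3):A a5@(2,3):B a6@(2,2):B a7@(4,0):B a8@(3,0):B

3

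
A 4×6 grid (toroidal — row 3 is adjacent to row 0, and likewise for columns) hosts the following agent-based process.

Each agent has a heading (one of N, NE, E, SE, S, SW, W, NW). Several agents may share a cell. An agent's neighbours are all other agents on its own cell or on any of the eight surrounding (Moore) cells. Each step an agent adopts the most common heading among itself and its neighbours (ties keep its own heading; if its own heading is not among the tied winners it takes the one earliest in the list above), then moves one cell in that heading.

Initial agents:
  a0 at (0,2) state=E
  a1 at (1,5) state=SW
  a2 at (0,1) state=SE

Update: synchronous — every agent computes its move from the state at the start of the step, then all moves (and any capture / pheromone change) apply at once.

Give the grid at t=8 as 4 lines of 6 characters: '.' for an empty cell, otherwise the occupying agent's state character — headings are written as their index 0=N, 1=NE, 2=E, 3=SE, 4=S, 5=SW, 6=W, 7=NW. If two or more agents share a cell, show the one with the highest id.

t=1: a0@(0,3):E a1@(2,4):SW a2@(1,2):SE
t=2: a0@(0,4):E a1@(3,3):SW a2@(2,3):SE
t=3: a0@(0,5):E a1@(0,2):SW a2@(3,4):SE
t=4: a0@(0,0):E a1@(1,1):SW a2@(0,5):SE
t=5: a0@(0,1):E a1@(2,0):SW a2@(1,0):SE
t=6: a0@(0,2):E a1@(3,5):SW a2@(2,1):SE
t=7: a0@(0,3):E a1@(0,4):SW a2@(3,2):SE
t=8: a0@(0,4):E a1@(1,3):SW a2@(0,3):SE

...32.
...5..
......
......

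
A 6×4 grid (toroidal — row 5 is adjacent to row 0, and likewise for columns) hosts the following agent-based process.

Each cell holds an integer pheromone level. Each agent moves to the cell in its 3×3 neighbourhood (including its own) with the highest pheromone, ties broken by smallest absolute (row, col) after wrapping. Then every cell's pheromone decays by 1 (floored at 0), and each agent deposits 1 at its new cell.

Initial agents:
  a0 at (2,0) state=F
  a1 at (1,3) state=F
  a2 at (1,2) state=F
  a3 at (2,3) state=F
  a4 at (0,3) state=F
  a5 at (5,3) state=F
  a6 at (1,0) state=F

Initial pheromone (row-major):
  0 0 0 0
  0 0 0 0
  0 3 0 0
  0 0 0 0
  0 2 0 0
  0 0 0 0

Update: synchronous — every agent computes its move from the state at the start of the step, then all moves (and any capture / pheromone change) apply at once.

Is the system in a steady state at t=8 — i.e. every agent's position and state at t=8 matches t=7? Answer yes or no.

t=1: a0@(2,1) a1@(0,0) a2@(2,1) a3@(1,0) a4@(0,0) a5@(0,0) a6@(2,1) | pheromone: 3 0 0 0 / 1 0 0 0 / 0 5 0 0 / 0 0 0 0 / 0 1 0 0 / 0 0 0 0
t=2: a0@(2,1) a1@(0,0) a2@(2,1) a3@(2,1) a4@(0,0) a5@(0,0) a6@(2,1) | pheromone: 5 0 0 0 / 0 0 0 0 / 0 8 0 0 / 0 0 0 0 / 0 0 0 0 / 0 0 0 0
t=3: a0@(2,1) a1@(0,0) a2@(2,1) a3@(2,1) a4@(0,0) a5@(0,0) a6@(2,1) | pheromone: 7 0 0 0 / 0 0 0 0 / 0 11 0 0 / 0 0 0 0 / 0 0 0 0 / 0 0 0 0
t=4: a0@(2,1) a1@(0,0) a2@(2,1) a3@(2,1) a4@(0,0) a5@(0,0) a6@(2,1) | pheromone: 9 0 0 0 / 0 0 0 0 / 0 14 0 0 / 0 0 0 0 / 0 0 0 0 / 0 0 0 0
t=5: a0@(2,1) a1@(0,0) a2@(2,1) a3@(2,1) a4@(0,0) a5@(0,0) a6@(2,1) | pheromone: 11 0 0 0 / 0 0 0 0 / 0 17 0 0 / 0 0 0 0 / 0 0 0 0 / 0 0 0 0
t=6: a0@(2,1) a1@(0,0) a2@(2,1) a3@(2,1) a4@(0,0) a5@(0,0) a6@(2,1) | pheromone: 13 0 0 0 / 0 0 0 0 / 0 20 0 0 / 0 0 0 0 / 0 0 0 0 / 0 0 0 0
t=7: a0@(2,1) a1@(0,0) a2@(2,1) a3@(2,1) a4@(0,0) a5@(0,0) a6@(2,1) | pheromone: 15 0 0 0 / 0 0 0 0 / 0 23 0 0 / 0 0 0 0 / 0 0 0 0 / 0 0 0 0
t=8: a0@(2,1) a1@(0,0) a2@(2,1) a3@(2,1) a4@(0,0) a5@(0,0) a6@(2,1) | pheromone: 17 0 0 0 / 0 0 0 0 / 0 26 0 0 / 0 0 0 0 / 0 0 0 0 / 0 0 0 0

yes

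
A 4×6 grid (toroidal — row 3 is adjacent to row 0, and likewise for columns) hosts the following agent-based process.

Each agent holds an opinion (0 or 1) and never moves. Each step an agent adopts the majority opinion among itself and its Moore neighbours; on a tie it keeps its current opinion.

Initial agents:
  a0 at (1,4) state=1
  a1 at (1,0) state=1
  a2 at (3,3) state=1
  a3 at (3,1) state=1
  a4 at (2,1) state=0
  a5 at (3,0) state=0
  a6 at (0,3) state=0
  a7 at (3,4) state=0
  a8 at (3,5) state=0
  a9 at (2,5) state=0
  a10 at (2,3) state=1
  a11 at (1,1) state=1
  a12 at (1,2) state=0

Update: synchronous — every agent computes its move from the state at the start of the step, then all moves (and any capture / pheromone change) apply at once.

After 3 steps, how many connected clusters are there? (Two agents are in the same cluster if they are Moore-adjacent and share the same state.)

t=1: a0@(1,4):1 a1@(1,0):1 a2@(3,3):1 a3@(3,1):0 a4@(2,1):0 a5@(3,0):0 a6@(0,3):0 a7@(3,4):0 a8@(3,5):0 a9@(2,5):0 a10@(2,3):1 a11@(1,1):1 a12@(1,2):0
t=2: (unchanged — steady state)

3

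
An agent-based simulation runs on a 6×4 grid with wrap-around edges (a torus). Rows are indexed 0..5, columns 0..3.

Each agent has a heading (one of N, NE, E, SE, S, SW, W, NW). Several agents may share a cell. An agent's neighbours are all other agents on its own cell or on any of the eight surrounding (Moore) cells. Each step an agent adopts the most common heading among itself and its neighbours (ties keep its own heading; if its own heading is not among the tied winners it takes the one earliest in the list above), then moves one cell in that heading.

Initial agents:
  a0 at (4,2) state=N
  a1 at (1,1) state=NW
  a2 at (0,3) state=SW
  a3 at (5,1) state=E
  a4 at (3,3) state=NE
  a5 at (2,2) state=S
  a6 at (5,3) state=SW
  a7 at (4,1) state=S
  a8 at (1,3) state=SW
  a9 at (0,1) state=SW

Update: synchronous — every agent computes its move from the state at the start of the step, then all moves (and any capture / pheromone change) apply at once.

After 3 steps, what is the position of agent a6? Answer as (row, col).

t=1: a0@(3,2):N a1@(0,0):NW a2@(1,2):SW a3@(5,2):E a4@(2,0):NE a5@(3,2):S a6@(0,2):SW a7@(5,1):S a8@(2,2):SW a9@(1,0):SW
t=2: a0@(2,2):N a1@(5,3):NW a2@(2,1):SW a3@(5,3):E a4@(1,1):NE a5@(4,2):S a6@(1,1):SW a7@(0,1):S a8@(3,1):SW a9@(2,3):SW
t=3: a0@(3,1):SW a1@(4,2):NW a2@(3,0):SW a3@(5,0):E a4@(2,0):SW a5@(5,2):S a6@(2,0):SW a7@(1,1):S a8@(4,0):SW a9@(3,2):SW

(2, 0)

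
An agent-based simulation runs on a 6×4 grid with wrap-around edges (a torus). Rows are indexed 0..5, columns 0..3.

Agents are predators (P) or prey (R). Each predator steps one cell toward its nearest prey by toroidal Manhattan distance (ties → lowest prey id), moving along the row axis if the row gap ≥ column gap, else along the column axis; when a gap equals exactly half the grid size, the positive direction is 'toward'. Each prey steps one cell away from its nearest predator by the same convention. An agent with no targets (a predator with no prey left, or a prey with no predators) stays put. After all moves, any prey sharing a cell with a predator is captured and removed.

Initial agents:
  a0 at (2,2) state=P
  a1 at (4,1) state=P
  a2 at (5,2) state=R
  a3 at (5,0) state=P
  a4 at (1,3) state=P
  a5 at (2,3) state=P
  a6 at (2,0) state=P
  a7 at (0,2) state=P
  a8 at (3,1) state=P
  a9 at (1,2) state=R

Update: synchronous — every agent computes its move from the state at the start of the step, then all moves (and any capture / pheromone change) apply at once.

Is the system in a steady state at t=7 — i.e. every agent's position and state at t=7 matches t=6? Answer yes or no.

no

t=1: a0@(1,2):P a1@(5,1):P a2@(4,2):R a3@(5,1):P a4@(1,2):P a5@(1,3):P a6@(2,1):P a7@(5,2):P a8@(4,1):P a9@(0,2):R
t=2: a0@(0,2):P a1@(4,1):P a2@(3,2):R a3@(4,1):P a4@(0,2):P a5@(0,3):P a6@(3,1):P a7@(4,2):P a8@(4,2):P a9@(5,2):R
t=3: a0@(5,2):P a1@(3,1):P a2@(3,3):R a3@(3,1):P a4@(5,2):P a5@(5,3):P a6@(3,2):P a7@(3,2):P a8@(3,2):P a9@(4,2):R
t=4: a0@(4,2):P a1@(3,2):P a2@(3,0):R a3@(3,2):P a4@(4,2):P a5@(4,3):P a6@(3,3):P a7@(3,3):P a8@(3,3):P
t=5: a0@(4,3):P a1@(3,3):P a2@(3,1):R a3@(3,3):P a4@(4,3):P a5@(3,3):P a6@(3,0):P a7@(3,0):P a8@(3,0):P
t=6: a0@(4,0):P a1@(3,0):P a2@(3,2):R a3@(3,0):P a4@(4,0):P a5@(3,0):P a6@(3,1):P a7@(3,1):P a8@(3,1):P
t=7: a0@(4,1):P a1@(3,1):P a2@(3,3):R a3@(3,1):P a4@(4,1):P a5@(3,1):P a6@(3,2):P a7@(3,2):P a8@(3,2):P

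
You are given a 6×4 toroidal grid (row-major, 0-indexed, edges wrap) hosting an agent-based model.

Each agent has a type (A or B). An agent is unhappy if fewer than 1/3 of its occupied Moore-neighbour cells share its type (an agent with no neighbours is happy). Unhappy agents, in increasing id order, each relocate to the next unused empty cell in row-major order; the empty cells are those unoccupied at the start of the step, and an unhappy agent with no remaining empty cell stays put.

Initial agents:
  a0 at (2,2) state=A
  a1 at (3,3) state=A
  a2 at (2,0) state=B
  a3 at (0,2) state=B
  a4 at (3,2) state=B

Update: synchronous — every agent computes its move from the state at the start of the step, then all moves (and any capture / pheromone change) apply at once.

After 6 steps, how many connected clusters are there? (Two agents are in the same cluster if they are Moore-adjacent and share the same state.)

t=1: a0@(2,2):A a1@(3,3):A a2@(0,0):B a3@(0,2):B a4@(0,1):B
t=2: (unchanged — steady state)

2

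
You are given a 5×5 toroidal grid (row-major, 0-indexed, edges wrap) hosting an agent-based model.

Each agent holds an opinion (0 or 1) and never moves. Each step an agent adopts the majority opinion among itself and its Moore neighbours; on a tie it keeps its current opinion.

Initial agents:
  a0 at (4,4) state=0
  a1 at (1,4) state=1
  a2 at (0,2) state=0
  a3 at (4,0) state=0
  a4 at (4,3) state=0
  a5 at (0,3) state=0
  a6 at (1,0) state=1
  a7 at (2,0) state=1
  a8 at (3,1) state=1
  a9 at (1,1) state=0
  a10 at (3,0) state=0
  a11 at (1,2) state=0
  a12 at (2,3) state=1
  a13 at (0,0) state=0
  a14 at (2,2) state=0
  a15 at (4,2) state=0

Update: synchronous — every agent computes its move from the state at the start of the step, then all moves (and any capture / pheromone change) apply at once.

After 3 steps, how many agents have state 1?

4

t=1: a0@(4,4):0 a1@(1,4):1 a2@(0,2):0 a3@(4,0):0 a4@(4,3):0 a5@(0,3):0 a6@(1,0):1 a7@(2,0):1 a8@(3,1):0 a9@(1,1):0 a10@(3,0):0 a11@(1,2):0 a12@(2,3):1 a13@(0,0):0 a14@(2,2):0 a15@(4,2):0
t=2: (unchanged — steady state)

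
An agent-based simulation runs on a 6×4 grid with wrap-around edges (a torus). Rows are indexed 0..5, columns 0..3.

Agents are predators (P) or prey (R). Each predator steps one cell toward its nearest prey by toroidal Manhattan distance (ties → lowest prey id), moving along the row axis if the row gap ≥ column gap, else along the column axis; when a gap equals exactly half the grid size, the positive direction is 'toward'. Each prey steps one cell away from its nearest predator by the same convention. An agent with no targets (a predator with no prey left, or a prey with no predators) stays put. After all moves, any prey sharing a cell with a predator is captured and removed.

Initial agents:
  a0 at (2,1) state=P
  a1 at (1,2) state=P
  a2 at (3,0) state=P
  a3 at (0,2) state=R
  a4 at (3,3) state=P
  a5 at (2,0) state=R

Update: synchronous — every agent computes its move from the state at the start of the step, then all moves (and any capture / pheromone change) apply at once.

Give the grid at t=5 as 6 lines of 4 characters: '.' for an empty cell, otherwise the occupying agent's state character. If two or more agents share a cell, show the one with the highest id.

t=1: a0@(2,0):P a1@(0,2):P a2@(2,0):P a3@(5,2):R a4@(2,3):P
t=2: a0@(3,0):P a1@(5,2):P a2@(3,0):P a3@(4,2):R a4@(3,3):P
t=3: a0@(3,1):P a1@(4,2):P a2@(3,1):P a3@(3,2):R a4@(4,3):P
t=4: a0@(3,2):P a1@(3,2):P a2@(3,2):P a4@(3,3):P
t=5: (unchanged — steady state)

....
....
....
..PP
....
....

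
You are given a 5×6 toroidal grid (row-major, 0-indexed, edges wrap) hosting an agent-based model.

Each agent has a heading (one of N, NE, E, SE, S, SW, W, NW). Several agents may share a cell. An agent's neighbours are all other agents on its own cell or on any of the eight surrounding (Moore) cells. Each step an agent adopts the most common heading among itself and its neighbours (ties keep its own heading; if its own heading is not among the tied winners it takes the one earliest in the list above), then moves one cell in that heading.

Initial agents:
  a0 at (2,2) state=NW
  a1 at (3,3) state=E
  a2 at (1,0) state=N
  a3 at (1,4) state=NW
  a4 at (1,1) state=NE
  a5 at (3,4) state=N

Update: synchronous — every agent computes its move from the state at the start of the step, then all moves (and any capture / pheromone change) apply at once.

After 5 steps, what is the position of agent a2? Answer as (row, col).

(1, 3)

t=1: a0@(1,1):NW a1@(3,4):E a2@(0,0):N a3@(0,3):NW a4@(0,2):NE a5@(2,4):N
t=2: a0@(0,0):NW a1@(3,5):E a2@(4,0):N a3@(4,2):NW a4@(4,1):NW a5@(1,4):N
t=3: a0@(4,5):NW a1@(3,0):E a2@(3,5):NW a3@(3,1):NW a4@(3,0):NW a5@(0,4):N
t=4: a0@(3,4):NW a1@(2,5):NW a2@(2,4):NW a3@(2,0):NW a4@(2,5):NW a5@(4,4):N
t=5: a0@(2,3):NW a1@(1,4):NW a2@(1,3):NW a3@(1,5):NW a4@(1,4):NW a5@(3,4):N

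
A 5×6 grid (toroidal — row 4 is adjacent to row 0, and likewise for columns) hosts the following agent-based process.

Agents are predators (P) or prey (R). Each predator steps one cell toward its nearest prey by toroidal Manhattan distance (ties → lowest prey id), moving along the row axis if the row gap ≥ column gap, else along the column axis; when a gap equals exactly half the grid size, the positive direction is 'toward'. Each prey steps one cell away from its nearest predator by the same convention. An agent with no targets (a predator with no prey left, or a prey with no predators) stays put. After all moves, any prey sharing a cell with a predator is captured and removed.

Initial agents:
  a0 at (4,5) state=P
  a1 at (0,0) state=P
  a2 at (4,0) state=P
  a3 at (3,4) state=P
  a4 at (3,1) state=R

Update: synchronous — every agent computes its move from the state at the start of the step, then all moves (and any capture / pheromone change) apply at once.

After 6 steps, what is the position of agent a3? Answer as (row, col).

(4, 0)

t=1: a0@(4,0):P a1@(4,0):P a2@(3,0):P a3@(3,5):P a4@(2,1):R
t=2: a0@(3,0):P a1@(3,0):P a2@(2,0):P a3@(3,0):P a4@(1,1):R
t=3: a0@(2,0):P a1@(2,0):P a2@(1,0):P a3@(2,0):P a4@(0,1):R
t=4: a0@(1,0):P a1@(1,0):P a2@(0,0):P a3@(1,0):P a4@(4,1):R
t=5: a0@(0,0):P a1@(0,0):P a2@(4,0):P a3@(0,0):P a4@(3,1):R
t=6: a0@(4,0):P a1@(4,0):P a2@(3,0):P a3@(4,0):P a4@(2,1):R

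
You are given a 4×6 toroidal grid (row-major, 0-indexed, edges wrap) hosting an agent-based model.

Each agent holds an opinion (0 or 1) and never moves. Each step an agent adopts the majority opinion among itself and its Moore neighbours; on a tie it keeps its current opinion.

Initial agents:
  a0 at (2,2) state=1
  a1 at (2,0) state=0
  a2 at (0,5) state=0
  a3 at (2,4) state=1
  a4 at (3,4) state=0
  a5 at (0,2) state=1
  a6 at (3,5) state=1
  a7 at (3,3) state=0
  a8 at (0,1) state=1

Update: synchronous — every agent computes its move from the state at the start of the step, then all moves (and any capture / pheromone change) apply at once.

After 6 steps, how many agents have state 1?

5

t=1: a0@(2,2):1 a1@(2,0):0 a2@(0,5):0 a3@(2,4):1 a4@(3,4):0 a5@(0,2):1 a6@(3,5):0 a7@(3,3):1 a8@(0,1):1
t=2: (unchanged — steady state)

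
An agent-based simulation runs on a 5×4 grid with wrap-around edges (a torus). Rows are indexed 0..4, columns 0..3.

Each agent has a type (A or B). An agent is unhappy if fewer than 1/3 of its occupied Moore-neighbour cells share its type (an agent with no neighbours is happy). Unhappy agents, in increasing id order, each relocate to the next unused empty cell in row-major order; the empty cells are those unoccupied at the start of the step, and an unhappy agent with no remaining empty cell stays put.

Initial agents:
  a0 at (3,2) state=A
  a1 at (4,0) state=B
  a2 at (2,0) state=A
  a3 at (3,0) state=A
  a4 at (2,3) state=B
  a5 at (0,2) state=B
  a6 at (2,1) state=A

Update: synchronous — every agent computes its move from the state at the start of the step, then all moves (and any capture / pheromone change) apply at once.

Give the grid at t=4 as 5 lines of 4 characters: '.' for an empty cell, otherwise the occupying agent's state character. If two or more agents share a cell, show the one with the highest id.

BBB.
....
AA..
A.A.
....

t=1: a0@(3,2):A a1@(0,0):B a2@(2,0):A a3@(3,0):A a4@(0,1):B a5@(0,2):B a6@(2,1):A
t=2: (unchanged — steady state)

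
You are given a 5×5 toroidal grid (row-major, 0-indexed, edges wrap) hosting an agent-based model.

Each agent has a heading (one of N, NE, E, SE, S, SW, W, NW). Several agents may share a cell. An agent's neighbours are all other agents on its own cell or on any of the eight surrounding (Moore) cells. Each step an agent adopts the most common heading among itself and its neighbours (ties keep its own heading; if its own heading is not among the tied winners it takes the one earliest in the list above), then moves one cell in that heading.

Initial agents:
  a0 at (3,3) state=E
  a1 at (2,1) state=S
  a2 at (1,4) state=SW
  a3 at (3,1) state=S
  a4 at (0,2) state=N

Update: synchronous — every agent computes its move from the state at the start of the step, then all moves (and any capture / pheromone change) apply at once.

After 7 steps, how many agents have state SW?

t=1: a0@(3,4):E a1@(3,1):S a2@(2,3):SW a3@(4,1):S a4@(4,2):N
t=2: a0@(3,0):E a1@(4,1):S a2@(3,2):SW a3@(0,1):S a4@(0,2):S
t=3: a0@(3,1):E a1@(0,1):S a2@(4,1):SW a3@(1,1):S a4@(1,2):S
t=4: a0@(3,2):E a1@(1,1):S a2@(0,0):SW a3@(2,1):S a4@(2,2):S
t=5: a0@(4,2):S a1@(2,1):S a2@(1,4):SW a3@(3,1):S a4@(3,2):S
t=6: a0@(0,2):S a1@(3,1):S a2@(2,3):SW a3@(4,1):S a4@(4,2):S
t=7: a0@(1,2):S a1@(4,1):S a2@(3,2):SW a3@(0,1):S a4@(0,2):S

1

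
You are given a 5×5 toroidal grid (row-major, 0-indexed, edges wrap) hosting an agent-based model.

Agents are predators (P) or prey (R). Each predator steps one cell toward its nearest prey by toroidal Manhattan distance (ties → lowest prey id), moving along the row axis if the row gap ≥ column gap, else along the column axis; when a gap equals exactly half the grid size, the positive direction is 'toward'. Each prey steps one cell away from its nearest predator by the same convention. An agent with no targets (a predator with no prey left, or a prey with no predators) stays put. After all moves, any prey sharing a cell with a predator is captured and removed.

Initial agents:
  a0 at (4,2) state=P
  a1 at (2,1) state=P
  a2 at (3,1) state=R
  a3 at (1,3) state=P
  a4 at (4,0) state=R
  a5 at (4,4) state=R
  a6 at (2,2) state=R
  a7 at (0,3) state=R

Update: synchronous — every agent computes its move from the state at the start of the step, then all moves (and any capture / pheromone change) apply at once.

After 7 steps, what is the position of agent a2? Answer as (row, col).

(0, 1)

t=1: a0@(3,2):P a1@(3,1):P a2@(4,1):R a3@(0,3):P a4@(4,4):R a5@(4,0):R a6@(2,3):R a7@(4,3):R
t=2: a0@(4,2):P a1@(4,1):P a2@(0,1):R a3@(4,3):P a4@(3,4):R a5@(0,0):R a6@(1,3):R a7@(3,3):R
t=3: a0@(0,2):P a1@(0,1):P a2@(1,1):R a3@(3,3):P a4@(2,4):R a5@(1,0):R a6@(2,3):R a7@(2,3):R
t=4: a0@(1,2):P a1@(1,1):P a2@(2,1):R a3@(2,3):P a4@(1,4):R a5@(2,0):R a6@(1,3):R a7@(1,3):R
t=5: a0@(1,3):P a1@(2,1):P a2@(3,1):R a3@(1,3):P a4@(1,0):R a5@(3,0):R a6@(1,4):R a7@(1,4):R
t=6: a0@(1,4):P a1@(3,1):P a2@(4,1):R a3@(1,4):P a4@(1,1):R a5@(4,0):R a6@(1,0):R a7@(1,0):R
t=7: a0@(1,0):P a1@(4,1):P a2@(0,1):R a3@(1,0):P a4@(1,2):R a5@(0,0):R a6@(1,1):R a7@(1,1):R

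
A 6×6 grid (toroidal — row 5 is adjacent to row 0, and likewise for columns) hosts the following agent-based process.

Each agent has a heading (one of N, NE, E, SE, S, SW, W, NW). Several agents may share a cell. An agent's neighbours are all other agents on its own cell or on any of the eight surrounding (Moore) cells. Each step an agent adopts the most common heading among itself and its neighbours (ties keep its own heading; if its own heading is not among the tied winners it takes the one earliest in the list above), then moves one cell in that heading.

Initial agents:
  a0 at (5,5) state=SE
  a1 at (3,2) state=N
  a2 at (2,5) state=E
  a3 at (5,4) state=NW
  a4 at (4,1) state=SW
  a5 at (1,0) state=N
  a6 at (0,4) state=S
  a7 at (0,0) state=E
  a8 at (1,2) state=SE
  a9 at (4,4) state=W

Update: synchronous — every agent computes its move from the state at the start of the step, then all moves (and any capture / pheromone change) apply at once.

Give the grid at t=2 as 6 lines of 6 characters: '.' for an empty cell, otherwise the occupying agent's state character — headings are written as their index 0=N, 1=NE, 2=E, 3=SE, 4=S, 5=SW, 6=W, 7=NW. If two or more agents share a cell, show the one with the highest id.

t=1: a0@(0,0):SE a1@(2,2):N a2@(2,0):E a3@(4,3):NW a4@(5,0):SW a5@(1,1):E a6@(1,4):S a7@(0,1):E a8@(2,3):SE a9@(4,3):W
t=2: a0@(0,1):E a1@(1,2):N a2@(2,1):E a3@(3,2):NW a4@(0,5):SW a5@(1,2):E a6@(2,4):S a7@(0,2):E a8@(3,4):SE a9@(4,2):W

.22..5
..2...
.2..4.
..7.3.
..6...
......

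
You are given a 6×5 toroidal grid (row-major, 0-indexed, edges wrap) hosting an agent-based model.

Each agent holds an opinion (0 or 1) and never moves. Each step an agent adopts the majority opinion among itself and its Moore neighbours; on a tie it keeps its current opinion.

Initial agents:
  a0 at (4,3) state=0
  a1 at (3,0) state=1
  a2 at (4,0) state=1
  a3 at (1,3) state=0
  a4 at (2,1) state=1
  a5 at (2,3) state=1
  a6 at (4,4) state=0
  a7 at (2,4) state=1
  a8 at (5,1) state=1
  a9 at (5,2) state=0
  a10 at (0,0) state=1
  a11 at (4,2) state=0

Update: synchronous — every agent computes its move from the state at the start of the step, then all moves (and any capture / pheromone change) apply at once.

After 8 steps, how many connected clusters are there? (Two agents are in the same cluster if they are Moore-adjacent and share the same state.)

2

t=1: a0@(4,3):0 a1@(3,0):1 a2@(4,0):1 a3@(1,3):1 a4@(2,1):1 a5@(2,3):1 a6@(4,4):0 a7@(2,4):1 a8@(5,1):1 a9@(5,2):0 a10@(0,0):1 a11@(4,2):0
t=2: (unchanged — steady state)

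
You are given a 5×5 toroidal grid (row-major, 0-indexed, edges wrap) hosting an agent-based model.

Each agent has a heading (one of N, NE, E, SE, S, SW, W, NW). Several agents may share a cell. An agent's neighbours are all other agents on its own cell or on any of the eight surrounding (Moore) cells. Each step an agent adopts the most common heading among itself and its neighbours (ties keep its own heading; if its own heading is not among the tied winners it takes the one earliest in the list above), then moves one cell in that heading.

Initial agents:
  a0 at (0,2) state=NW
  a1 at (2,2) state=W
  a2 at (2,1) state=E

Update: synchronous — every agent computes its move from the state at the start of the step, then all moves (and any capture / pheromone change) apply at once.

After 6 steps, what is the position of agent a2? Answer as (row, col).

t=1: a0@(4,1):NW a1@(2,1):W a2@(2,2):E
t=2: a0@(3,0):NW a1@(2,0):W a2@(2,3):E
t=3: a0@(2,4):NW a1@(2,4):W a2@(2,4):E
t=4: a0@(1,3):NW a1@(2,3):W a2@(2,0):E
t=5: a0@(0,2):NW a1@(2,2):W a2@(2,1):E
t=6: a0@(4,1):NW a1@(2,1):W a2@(2,2):E

(2, 2)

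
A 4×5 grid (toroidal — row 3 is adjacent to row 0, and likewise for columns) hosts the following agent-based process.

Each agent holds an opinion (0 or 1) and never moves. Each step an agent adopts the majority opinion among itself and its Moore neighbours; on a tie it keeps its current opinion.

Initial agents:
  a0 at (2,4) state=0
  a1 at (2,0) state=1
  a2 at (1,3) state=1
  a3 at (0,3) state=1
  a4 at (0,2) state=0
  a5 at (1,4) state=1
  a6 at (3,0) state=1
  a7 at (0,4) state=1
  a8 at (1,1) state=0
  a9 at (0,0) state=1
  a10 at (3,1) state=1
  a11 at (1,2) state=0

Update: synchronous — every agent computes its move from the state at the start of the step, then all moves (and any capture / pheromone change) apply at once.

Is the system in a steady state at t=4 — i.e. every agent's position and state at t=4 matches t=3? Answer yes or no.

t=1: a0@(2,4):1 a1@(2,0):1 a2@(1,3):1 a3@(0,3):1 a4@(0,2):0 a5@(1,4):1 a6@(3,0):1 a7@(0,4):1 a8@(1,1):0 a9@(0,0):1 a10@(3,1):1 a11@(1,2):0
t=2: (unchanged — steady state)

yes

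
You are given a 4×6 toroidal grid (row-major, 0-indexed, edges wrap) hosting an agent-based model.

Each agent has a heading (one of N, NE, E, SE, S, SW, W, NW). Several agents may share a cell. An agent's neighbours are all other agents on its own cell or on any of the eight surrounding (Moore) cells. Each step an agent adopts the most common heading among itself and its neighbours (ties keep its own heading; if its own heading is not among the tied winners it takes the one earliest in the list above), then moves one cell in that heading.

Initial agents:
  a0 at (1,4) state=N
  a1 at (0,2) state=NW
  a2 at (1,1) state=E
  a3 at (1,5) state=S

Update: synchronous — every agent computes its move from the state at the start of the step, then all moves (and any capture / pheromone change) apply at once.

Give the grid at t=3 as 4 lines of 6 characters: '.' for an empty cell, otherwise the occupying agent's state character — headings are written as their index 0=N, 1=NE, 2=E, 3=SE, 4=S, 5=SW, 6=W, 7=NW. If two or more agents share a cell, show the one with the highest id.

t=1: a0@(0,4):N a1@(3,1):NW a2@(1,2):E a3@(2,5):S
t=2: a0@(3,4):N a1@(2,0):NW a2@(1,3):E a3@(3,5):S
t=3: a0@(2,4):N a1@(1,5):NW a2@(1,4):E a3@(0,5):S

.....4
....27
....0.
......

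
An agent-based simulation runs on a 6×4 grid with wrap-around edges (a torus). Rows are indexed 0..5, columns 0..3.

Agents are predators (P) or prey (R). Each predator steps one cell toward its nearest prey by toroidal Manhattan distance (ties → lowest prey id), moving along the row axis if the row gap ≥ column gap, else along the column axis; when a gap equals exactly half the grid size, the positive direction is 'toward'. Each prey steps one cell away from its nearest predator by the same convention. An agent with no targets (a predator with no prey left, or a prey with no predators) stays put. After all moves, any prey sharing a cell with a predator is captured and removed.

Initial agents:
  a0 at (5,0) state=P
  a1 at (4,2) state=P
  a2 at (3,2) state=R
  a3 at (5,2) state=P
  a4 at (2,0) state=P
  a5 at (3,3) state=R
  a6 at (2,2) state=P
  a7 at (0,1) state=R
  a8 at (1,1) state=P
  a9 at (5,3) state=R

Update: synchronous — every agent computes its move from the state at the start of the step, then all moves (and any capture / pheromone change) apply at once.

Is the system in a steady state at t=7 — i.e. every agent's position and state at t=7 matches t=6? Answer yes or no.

t=1: a0@(5,3):P a1@(3,2):P a2@(2,2):R a3@(5,3):P a4@(3,0):P a5@(2,3):R a6@(3,2):P a7@(5,1):R a8@(0,1):P a9@(5,2):R
t=2: a0@(5,2):P a1@(2,2):P a2@(1,2):R a3@(5,2):P a4@(2,0):P a5@(1,3):R a6@(2,2):P a7@(4,1):R a8@(5,1):P
t=3: a0@(0,2):P a1@(1,2):P a3@(0,2):P a4@(1,0):P a5@(0,3):R a6@(1,2):P a7@(3,1):R a8@(4,1):P
t=4: a0@(0,3):P a1@(0,2):P a3@(0,3):P a4@(0,0):P a6@(0,2):P a7@(2,1):R a8@(3,1):P
t=5: a0@(1,3):P a1@(1,2):P a3@(1,3):P a4@(1,0):P a6@(1,2):P a7@(1,1):R a8@(2,1):P
t=6: a0@(1,0):P a1@(1,1):P a3@(1,0):P a4@(1,1):P a6@(1,1):P a8@(1,1):P
t=7: (unchanged — steady state)

yes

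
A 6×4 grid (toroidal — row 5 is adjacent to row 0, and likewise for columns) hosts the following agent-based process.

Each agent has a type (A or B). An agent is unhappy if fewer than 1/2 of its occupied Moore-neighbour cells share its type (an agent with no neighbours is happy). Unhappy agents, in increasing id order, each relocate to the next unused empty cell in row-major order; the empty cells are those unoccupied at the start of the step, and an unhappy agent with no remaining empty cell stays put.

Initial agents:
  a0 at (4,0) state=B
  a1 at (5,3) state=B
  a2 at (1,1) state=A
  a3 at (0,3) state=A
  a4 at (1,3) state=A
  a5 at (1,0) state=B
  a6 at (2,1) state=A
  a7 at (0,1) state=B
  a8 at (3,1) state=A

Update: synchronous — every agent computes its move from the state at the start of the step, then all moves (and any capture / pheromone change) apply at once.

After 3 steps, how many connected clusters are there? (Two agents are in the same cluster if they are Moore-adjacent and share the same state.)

t=1: a0@(4,0):B a1@(5,3):B a2@(0,0):A a3@(0,2):A a4@(1,3):A a5@(1,2):B a6@(2,1):A a7@(0,1):B a8@(3,1):A
t=2: a0@(4,0):B a1@(0,3):B a2@(1,0):A a3@(1,1):A a4@(1,3):A a5@(2,0):B a6@(2,1):A a7@(2,2):B a8@(3,1):A
t=3: a0@(0,0):B a1@(0,1):B a2@(1,0):A a3@(1,1):A a4@(0,2):A a5@(1,2):B a6@(2,1):A a7@(2,3):B a8@(3,0):A

2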